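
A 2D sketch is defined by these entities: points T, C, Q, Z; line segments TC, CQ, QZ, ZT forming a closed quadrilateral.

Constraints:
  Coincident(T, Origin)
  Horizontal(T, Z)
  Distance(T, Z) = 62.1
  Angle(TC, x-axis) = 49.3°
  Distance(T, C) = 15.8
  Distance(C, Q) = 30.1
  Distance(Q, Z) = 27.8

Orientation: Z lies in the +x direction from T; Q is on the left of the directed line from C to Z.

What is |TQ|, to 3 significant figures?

43.4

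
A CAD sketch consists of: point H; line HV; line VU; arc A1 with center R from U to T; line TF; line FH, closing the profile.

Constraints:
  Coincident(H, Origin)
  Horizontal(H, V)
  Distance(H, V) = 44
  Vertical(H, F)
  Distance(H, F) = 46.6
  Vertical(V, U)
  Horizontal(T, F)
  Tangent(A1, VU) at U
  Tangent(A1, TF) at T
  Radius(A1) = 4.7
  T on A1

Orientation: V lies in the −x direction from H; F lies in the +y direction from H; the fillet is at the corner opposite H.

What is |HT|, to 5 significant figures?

60.959

The virtual corner opposite H is at (-44.000, 46.600). Since A1 is tangent to VU there, RU ⟂ VU and the tangent condition forces RT to be normal to TF, with radius 4.7, so the center R sits 4.7 in from both sides at R = (-39.300, 41.900). That places the tangent points at U = (-44.000, 41.900) on VU and T = (-39.300, 46.600) on TF. Then |HT| = |T − H| = 60.959.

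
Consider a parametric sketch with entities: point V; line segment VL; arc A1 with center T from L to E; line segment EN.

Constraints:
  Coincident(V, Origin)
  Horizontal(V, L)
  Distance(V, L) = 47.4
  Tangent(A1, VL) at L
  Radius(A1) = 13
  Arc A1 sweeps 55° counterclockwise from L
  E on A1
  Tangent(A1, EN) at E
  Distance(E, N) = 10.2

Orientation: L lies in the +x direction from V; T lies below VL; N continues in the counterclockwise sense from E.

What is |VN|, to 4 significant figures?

33.88

On A1, L sits at bearing 90° from T; a 55° counterclockwise sweep puts E at bearing 145°, so E = T + 13.0·(cos 145°, sin 145°) = (36.75, -5.544). Tangency of A1 to EN means the radius TE is perpendicular to EN, so EN runs along (−sin 145°, cos 145°); with |EN| = 10.2, N = (30.90, -13.90). Then |VN| = |N − V| = 33.88.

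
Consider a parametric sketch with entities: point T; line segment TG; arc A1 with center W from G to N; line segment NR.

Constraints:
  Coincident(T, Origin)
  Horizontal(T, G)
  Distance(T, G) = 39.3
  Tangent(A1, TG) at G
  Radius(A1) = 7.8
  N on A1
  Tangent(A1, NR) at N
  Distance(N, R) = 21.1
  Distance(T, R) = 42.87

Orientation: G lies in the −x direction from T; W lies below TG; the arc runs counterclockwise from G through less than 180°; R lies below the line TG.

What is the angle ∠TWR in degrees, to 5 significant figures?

81.272°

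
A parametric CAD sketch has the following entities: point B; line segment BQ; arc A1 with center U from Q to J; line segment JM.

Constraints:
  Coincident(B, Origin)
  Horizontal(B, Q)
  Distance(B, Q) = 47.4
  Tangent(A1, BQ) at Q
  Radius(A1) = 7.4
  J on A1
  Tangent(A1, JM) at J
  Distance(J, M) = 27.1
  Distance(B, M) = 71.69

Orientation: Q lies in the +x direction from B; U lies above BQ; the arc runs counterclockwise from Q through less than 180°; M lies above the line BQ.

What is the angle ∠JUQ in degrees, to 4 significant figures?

64.67°

B is at the origin; B and Q share the same y with |BQ| = 47.4 and Q on the +x side, so Q = (47.40, 0.000). A1 meets BQ tangentially, so UQ is at right angles to BQ, so U = Q + (0, 7.4) = (47.40, 7.400). Since UJ ⟂ JM (tangency), |UM| = √(7.4² + 27.1²) = 28.09 regardless of where J sits on A1. So M lies on both circle(B, 71.69) and circle(U, 28.09); the above-BQ intersection is M = (65.68, 28.73). J is the foot of the tangent from M: J = (54.09, 4.234).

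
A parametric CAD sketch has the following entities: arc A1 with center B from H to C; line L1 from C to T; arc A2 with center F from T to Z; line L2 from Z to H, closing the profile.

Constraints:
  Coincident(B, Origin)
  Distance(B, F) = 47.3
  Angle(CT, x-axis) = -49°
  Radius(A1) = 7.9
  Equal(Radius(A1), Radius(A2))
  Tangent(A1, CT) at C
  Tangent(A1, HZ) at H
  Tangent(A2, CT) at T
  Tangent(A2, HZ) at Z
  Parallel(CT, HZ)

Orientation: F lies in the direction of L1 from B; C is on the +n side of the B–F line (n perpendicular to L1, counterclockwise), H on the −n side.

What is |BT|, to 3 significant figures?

48.0

Tangency of A1 to both parallel lines with radius 7.9 puts C and H at B ± 7.9·n: C = (5.96, 5.18), H = (-5.96, -5.18). Equal radii place T and Z the same way about F: T = F + 7.9·n = (37.0, -30.5), Z = F − 7.9·n = (25.1, -40.9). Then |BT| = |T − B| = 48.0.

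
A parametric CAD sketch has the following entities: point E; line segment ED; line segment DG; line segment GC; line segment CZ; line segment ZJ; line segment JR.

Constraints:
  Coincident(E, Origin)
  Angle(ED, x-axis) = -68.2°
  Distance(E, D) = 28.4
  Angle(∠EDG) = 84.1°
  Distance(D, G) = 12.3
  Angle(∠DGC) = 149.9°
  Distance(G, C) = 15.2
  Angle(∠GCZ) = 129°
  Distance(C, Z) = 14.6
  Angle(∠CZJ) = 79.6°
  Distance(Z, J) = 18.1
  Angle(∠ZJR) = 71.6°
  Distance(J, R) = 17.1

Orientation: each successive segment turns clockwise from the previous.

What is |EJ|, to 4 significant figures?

9.456

E is at the origin; ED runs at -68.2° with length 28.4, so D = (10.55, -26.37). ∠EDG = 84.1° gives DG at -164.1° from the x-axis; with |DG| = 12.3, G = (-1.283, -29.74). ∠DGC = 149.9° gives GC at 165.8° from the x-axis; with |GC| = 15.2, C = (-16.02, -26.01). ∠GCZ = 129.0° gives CZ at 114.8° from the x-axis; with |CZ| = 14.6, Z = (-22.14, -12.76). ∠CZJ = 79.6° gives ZJ at 14.40° from the x-axis; with |ZJ| = 18.1, J = (-4.611, -8.255). Then |EJ| = |J − E| = 9.456.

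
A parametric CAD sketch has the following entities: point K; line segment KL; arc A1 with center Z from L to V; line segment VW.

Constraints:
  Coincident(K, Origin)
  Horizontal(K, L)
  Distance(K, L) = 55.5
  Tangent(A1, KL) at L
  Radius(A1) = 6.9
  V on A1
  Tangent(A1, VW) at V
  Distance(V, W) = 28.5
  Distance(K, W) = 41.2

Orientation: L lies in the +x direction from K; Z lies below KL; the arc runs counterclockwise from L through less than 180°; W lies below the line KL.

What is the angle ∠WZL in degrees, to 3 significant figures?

129°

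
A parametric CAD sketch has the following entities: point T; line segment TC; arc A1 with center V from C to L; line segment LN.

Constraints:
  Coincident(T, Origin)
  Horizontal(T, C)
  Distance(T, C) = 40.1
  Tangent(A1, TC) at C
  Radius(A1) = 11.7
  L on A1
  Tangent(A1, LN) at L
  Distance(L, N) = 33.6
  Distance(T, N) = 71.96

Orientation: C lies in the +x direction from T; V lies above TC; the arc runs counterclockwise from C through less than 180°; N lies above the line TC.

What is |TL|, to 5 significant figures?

52.420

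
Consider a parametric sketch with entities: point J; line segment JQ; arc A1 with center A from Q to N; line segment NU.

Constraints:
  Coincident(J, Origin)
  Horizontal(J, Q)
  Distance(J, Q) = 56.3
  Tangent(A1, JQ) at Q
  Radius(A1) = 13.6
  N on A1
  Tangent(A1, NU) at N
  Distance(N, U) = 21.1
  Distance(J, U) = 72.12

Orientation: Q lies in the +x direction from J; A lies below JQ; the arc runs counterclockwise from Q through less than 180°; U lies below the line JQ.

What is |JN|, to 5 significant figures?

51.903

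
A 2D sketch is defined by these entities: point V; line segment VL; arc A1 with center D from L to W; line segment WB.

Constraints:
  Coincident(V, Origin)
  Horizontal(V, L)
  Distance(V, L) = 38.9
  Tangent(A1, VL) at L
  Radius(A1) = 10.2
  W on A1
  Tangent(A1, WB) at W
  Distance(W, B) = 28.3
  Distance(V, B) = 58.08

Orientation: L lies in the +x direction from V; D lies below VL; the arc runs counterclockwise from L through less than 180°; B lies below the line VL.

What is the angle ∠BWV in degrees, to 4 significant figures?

141.9°

Checks: |DW| = 10.20 ✓; ∠(DW, WB) = 90.00° ✓; |WB| = 28.30 ✓; |VB| = 58.08 ✓.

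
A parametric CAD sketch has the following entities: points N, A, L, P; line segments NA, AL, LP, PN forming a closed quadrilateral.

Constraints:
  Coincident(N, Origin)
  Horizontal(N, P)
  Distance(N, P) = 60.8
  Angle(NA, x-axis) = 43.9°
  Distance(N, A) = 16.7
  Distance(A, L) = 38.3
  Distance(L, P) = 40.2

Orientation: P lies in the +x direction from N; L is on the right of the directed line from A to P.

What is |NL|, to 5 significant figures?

36.382

N is at the origin; N and P share the same y with |NP| = 60.8 and P in +x, so P = (60.8, 0). NA runs at 43.9° with |NA| = 16.7, so A = (12.033, 11.580). L is determined by |AL| = 38.3 and |LP| = 40.2 together: it lies at the intersection of circle(A, 38.3) and circle(P, 40.2). With |AP| = 50.123, the foot of the radical line on AP is 23.574 from A and the perpendicular offset is √(38.3² − 23.574²) = 30.186. Taking the right-of-AP solution: L = (27.995, -23.235).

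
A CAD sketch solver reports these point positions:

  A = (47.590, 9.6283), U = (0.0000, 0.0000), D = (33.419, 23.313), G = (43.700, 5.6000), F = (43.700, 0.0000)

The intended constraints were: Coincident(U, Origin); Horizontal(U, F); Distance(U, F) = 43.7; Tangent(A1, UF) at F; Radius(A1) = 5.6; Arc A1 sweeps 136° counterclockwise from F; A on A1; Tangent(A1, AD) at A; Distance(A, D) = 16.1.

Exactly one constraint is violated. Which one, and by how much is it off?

Distance(A, D) = 16.1 — off by 3.60.

U = (0.00, 0.00) ✓; U.y = 0.00, F.y = 0.00 ✓; |UF| = 43.70 ✓; ∠(GF, FU) = 90.00° ✓; |GF| = 5.600 ✓; bearing(G→A) − bearing(G→F) = 136.0° ✓; |GA| = 5.600 ✓; ∠(GA, AD) = 90.00° ✓; |AD| = 19.70 ✗.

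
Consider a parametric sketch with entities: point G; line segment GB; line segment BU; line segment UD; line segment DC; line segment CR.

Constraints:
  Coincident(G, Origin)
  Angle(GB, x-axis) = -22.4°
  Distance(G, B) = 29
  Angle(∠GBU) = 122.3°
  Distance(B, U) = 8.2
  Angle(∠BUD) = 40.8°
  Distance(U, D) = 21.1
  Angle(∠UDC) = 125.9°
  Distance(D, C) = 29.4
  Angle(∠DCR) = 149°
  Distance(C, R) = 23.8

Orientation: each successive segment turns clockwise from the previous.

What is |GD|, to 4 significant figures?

13.22

G is at the origin; GB runs at -22.4° with length 29.0, so B = (26.81, -11.05). ∠GBU = 122.3° gives BU at -80.10° from the x-axis; with |BU| = 8.2, U = (28.22, -19.13). ∠BUD = 40.8° gives UD at 140.7° from the x-axis; with |UD| = 21.1, D = (11.89, -5.765). Then |GD| = |D − G| = 13.22.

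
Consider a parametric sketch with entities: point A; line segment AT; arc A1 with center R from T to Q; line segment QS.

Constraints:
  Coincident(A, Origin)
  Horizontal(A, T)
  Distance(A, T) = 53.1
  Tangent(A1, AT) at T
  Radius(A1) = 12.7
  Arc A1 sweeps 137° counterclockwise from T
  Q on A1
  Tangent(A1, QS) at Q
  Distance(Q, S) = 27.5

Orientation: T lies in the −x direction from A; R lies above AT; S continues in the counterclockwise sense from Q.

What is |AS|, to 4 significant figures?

76.33

A is at the origin; A and T share the same y with |AT| = 53.1 and T on the −x side, so T = (-53.10, 0.000). Tangency of A1 to AT means the radius RT is perpendicular to AT, so R = T + (0, 12.7) = (-53.10, 12.70). On A1, T sits at bearing -90° from R; a 137° counterclockwise sweep puts Q at bearing 47°, so Q = R + 12.7·(cos 47°, sin 47°) = (-44.44, 21.99). Since A1 is tangent to QS there, RQ ⟂ QS, so QS runs along (−sin 47°, cos 47°); with |QS| = 27.5, S = (-64.55, 40.74). Then |AS| = |S − A| = 76.33.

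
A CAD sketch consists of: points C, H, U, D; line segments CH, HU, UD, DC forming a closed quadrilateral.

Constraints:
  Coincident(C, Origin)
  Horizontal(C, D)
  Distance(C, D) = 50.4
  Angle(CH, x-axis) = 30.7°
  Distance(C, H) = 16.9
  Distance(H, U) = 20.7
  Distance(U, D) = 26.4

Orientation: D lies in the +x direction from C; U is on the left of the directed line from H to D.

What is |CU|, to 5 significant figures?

37.600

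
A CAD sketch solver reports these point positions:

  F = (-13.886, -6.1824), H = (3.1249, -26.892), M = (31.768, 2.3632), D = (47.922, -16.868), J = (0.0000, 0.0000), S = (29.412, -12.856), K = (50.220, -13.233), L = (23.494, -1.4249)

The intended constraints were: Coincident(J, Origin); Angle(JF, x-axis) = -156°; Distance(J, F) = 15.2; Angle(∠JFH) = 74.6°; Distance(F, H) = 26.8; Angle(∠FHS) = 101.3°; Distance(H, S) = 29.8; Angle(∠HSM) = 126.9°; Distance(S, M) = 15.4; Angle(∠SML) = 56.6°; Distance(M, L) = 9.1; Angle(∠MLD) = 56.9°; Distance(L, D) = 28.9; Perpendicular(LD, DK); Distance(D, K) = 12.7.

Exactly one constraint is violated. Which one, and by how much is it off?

Distance(D, K) = 12.7 — off by 8.40.

J = (0.00, 0.00) ✓; JF at -156.0° ✓; |JF| = 15.20 ✓; ∠JFH = 74.60° ✓; |FH| = 26.80 ✓; ∠FHS = 101.3° ✓; |HS| = 29.80 ✓; ∠HSM = 126.9° ✓; |SM| = 15.40 ✓; ∠SML = 56.60° ✓; |ML| = 9.100 ✓; ∠MLD = 56.90° ✓; |LD| = 28.90 ✓; ∠(LD, DK) = 90.00° ✓; |DK| = 4.300 ✗.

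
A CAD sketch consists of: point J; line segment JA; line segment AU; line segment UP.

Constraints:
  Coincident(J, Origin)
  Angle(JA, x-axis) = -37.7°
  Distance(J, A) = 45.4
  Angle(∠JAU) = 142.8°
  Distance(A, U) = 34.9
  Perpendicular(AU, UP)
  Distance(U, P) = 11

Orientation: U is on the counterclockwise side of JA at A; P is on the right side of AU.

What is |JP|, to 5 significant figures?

80.797

∠JAU = 142.8°, so AU runs at -37.7° + (180° − 142.8°) = -0.50000° from the x-axis; with |AU| = 34.9, U = A + 34.9·(cos -0.50000°, sin -0.50000°) = (70.820, -28.068). The perpendicularity gives UP at right angles to AU; with |UP| = 11.0 on the right of AU, P = U + 11.0·(-0.0087265, -0.99996) = (70.724, -39.067). Then |JP| = |P − J| = 80.797.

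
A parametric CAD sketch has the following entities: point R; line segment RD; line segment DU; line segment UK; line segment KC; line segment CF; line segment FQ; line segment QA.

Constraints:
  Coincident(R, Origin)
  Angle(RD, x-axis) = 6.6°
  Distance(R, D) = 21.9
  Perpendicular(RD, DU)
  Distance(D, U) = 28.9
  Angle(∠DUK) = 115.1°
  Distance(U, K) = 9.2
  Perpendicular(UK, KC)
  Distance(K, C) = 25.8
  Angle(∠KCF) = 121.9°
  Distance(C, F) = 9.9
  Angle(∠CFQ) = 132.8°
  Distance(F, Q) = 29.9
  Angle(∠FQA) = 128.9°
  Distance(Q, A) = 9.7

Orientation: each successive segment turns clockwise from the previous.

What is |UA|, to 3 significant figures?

35.0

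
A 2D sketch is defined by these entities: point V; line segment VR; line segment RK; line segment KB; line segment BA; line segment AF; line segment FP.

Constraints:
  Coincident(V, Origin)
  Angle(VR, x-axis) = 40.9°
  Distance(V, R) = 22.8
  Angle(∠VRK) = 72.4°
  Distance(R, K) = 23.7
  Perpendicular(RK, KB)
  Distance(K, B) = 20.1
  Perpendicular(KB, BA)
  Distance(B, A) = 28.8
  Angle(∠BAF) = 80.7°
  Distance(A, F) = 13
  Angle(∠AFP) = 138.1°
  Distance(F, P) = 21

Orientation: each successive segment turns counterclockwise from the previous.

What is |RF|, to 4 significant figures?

7.865

V is at the origin; VR runs at 40.9° with length 22.8, so R = (17.23, 14.93). ∠VRK = 72.4° gives RK at 148.5° from the x-axis; with |RK| = 23.7, K = (-2.974, 27.31). RK ⟂ KB, so KB runs at -121.5°; with |KB| = 20.1, B = (-13.48, 10.17). The perpendicularity gives BA at right angles to KB, so BA runs at -31.50°; with |BA| = 28.8, A = (11.08, -4.875). ∠BAF = 80.7° gives AF at 67.80° from the x-axis; with |AF| = 13.0, F = (15.99, 7.162). Then |RF| = |F − R| = 7.865.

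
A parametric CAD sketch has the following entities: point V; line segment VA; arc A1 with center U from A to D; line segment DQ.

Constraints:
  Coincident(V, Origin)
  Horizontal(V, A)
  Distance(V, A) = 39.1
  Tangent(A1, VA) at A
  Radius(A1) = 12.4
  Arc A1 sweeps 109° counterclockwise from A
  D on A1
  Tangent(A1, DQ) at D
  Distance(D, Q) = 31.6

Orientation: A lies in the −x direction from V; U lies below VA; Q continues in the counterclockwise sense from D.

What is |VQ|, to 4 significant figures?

61.55

On A1, A sits at bearing 90° from U; a 109° counterclockwise sweep puts D at bearing 199°, so D = U + 12.4·(cos 199°, sin 199°) = (-50.82, -16.44). A1 meets DQ tangentially, so UD is at right angles to DQ, so DQ runs along (−sin 199°, cos 199°); with |DQ| = 31.6, Q = (-40.54, -46.32). Then |VQ| = |Q − V| = 61.55.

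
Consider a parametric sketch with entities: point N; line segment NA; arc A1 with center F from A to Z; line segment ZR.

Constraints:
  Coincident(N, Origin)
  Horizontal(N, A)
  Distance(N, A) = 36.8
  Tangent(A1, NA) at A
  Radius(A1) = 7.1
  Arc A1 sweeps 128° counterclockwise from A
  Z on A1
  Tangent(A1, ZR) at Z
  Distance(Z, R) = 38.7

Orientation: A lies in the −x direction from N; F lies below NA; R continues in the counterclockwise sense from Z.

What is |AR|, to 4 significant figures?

45.76

N is at the origin; N and A share the same y with |NA| = 36.8 and A on the −x side, so A = (-36.80, 0.000). The tangent condition forces FA to be normal to NA, so F = A + (0, -7.1) = (-36.80, -7.100). On A1, A sits at bearing 90° from F; a 128° counterclockwise sweep puts Z at bearing 218°, so Z = F + 7.1·(cos 218°, sin 218°) = (-42.39, -11.47). Since A1 is tangent to ZR there, FZ ⟂ ZR, so ZR runs along (−sin 218°, cos 218°); with |ZR| = 38.7, R = (-18.57, -41.97). Then |AR| = |R − A| = 45.76.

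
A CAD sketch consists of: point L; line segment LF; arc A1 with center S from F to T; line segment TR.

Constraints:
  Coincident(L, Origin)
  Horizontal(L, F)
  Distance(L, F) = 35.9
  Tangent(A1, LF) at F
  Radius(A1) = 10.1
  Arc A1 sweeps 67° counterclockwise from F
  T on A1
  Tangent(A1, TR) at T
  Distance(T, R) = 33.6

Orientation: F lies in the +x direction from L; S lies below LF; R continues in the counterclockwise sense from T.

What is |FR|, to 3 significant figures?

43.3

L is at the origin; LF is horizontal with |LF| = 35.9 and F on the +x side, so F = (35.9, 0.00). The tangent condition forces SF to be normal to LF, so S = F + (0, -10.1) = (35.9, -10.1). On A1, F sits at bearing 90° from S; a 67° counterclockwise sweep puts T at bearing 157°, so T = S + 10.1·(cos 157°, sin 157°) = (26.6, -6.15). Since A1 is tangent to TR there, ST ⟂ TR, so TR runs along (−sin 157°, cos 157°); with |TR| = 33.6, R = (13.5, -37.1). Then |FR| = |R − F| = 43.3.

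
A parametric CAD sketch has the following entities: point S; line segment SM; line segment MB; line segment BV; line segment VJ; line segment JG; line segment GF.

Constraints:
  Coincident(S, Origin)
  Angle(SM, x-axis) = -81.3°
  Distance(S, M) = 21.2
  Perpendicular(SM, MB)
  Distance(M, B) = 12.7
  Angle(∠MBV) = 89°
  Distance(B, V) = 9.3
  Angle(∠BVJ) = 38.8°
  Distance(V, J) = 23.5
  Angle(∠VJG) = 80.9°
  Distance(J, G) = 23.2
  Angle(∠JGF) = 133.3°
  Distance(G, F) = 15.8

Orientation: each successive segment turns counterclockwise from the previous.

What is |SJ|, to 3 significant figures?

30.5

∠MBV = 89.0° gives BV at 99.7° from the x-axis; with |BV| = 9.3, V = (14.2, -9.87). ∠BVJ = 38.8° gives VJ at -119° from the x-axis; with |VJ| = 23.5, J = (2.76, -30.4). Then |SJ| = |J − S| = 30.5.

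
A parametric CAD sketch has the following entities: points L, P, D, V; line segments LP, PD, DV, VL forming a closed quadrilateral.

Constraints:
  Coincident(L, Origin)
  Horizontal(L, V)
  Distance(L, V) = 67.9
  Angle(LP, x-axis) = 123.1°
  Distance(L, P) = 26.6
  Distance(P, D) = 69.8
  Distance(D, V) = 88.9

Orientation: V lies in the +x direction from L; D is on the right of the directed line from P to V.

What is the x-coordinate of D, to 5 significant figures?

-7.4612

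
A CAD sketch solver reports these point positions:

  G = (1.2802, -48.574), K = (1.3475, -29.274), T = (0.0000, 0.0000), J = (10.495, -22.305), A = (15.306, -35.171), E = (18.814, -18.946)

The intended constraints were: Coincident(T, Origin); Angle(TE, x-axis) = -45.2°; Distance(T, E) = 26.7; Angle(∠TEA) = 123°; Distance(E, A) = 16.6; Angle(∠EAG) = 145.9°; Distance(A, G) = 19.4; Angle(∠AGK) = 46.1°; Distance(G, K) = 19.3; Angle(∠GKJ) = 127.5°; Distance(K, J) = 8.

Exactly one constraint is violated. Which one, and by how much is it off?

Distance(K, J) = 8 — off by 3.50.

T = (0.00, 0.00) ✓; TE at -45.20° ✓; |TE| = 26.70 ✓; ∠TEA = 123.0° ✓; |EA| = 16.60 ✓; ∠EAG = 145.9° ✓; |AG| = 19.40 ✓; ∠AGK = 46.10° ✓; |GK| = 19.30 ✓; ∠GKJ = 127.5° ✓; |KJ| = 11.50 ✗.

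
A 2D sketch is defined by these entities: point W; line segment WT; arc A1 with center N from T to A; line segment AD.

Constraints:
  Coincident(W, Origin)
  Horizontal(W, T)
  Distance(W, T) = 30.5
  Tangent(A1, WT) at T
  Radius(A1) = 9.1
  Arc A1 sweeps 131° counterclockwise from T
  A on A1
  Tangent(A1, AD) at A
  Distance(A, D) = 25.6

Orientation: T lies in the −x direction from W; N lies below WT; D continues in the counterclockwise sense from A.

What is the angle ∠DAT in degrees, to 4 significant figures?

114.5°

On A1, T sits at bearing 90° from N; a 131° counterclockwise sweep puts A at bearing 221°, so A = N + 9.1·(cos 221°, sin 221°) = (-37.37, -15.07). Since A1 is tangent to AD there, NA ⟂ AD, so AD runs along (−sin 221°, cos 221°); with |AD| = 25.6, D = (-20.57, -34.39). Then cos ∠DAT = AD·AT / (|AD||AT|), giving 114.5°.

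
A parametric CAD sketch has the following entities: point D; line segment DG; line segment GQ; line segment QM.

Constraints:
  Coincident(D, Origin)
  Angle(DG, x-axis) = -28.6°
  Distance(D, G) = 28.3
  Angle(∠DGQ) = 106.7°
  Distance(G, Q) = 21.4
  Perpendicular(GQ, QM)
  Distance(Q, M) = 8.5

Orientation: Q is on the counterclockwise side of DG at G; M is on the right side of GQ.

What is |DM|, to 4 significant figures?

46.26

D is at the origin; DG runs at -28.6° with length 28.3, so G = 28.3·(cos -28.6°, sin -28.6°) = (24.85, -13.55). ∠DGQ = 106.7°, so GQ runs at -28.6° + (180° − 106.7°) = 44.70° from the x-axis; with |GQ| = 21.4, Q = G + 21.4·(cos 44.70°, sin 44.70°) = (40.06, 1.506). The perpendicularity gives QM at right angles to GQ; with |QM| = 8.5 on the right of GQ, M = Q + 8.5·(0.7034, -0.7108) = (46.04, -4.536). Then |DM| = |M − D| = 46.26.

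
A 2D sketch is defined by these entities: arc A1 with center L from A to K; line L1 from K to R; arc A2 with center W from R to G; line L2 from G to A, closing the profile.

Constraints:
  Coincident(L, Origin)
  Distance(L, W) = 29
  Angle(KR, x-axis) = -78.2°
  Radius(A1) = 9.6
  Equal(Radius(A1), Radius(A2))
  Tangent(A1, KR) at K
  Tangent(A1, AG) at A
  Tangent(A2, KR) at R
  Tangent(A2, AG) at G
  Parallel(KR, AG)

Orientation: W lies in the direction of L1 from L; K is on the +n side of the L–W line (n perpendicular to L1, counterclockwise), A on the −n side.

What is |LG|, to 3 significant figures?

30.5

Tangency of A1 to both parallel lines with radius 9.6 puts K and A at L ± 9.6·n: K = (9.40, 1.96), A = (-9.40, -1.96). Equal radii place R and G the same way about W: R = W + 9.6·n = (15.3, -26.4), G = W − 9.6·n = (-3.47, -30.4). Then |LG| = |G − L| = 30.5.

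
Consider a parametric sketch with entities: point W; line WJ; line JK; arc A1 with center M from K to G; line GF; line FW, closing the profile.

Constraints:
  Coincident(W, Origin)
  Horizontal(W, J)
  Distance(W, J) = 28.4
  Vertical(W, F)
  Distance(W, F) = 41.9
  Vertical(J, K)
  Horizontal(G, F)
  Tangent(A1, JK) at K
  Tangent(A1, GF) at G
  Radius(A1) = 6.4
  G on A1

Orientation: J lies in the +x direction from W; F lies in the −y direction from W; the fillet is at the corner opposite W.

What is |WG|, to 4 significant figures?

47.32

W is at the origin; W and J share the same y with |WJ| = 28.4 and J on the +x side, so J = (28.40, 0.000). WF is vertical with |WF| = 41.9 and F on the −y side, so F = (0.000, -41.90). The virtual corner opposite W is at (28.40, -41.90). The tangent condition forces MK to be normal to JK and tangency of A1 to GF means the radius MG is perpendicular to GF, with radius 6.4, so the center M sits 6.4 in from both sides at M = (22.00, -35.50). That places the tangent points at K = (28.40, -35.50) on JK and G = (22.00, -41.90) on GF. Then |WG| = |G − W| = 47.32.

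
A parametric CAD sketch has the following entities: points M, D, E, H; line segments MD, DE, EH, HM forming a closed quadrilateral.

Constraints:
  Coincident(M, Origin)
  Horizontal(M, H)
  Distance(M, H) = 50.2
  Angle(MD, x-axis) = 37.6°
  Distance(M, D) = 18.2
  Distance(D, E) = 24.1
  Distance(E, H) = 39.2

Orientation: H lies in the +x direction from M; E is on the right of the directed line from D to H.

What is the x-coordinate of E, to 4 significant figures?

13.21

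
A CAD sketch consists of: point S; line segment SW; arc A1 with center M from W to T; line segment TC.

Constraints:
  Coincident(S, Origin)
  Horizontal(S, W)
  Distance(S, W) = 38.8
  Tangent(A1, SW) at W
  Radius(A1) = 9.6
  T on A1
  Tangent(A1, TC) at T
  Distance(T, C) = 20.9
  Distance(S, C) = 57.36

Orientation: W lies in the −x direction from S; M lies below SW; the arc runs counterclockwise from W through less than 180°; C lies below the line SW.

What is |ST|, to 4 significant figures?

49.32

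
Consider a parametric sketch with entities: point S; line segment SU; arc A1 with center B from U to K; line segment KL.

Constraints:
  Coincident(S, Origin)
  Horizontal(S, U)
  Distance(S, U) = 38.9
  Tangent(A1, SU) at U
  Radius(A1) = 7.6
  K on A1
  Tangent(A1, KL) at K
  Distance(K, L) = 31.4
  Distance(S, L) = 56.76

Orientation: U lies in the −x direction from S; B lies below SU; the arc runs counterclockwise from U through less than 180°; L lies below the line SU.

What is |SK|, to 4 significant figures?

47.24

S is at the origin; S and U share the same y with |SU| = 38.9 and U on the −x side, so U = (-38.90, 0.000). Since A1 is tangent to SU there, BU ⟂ SU, so B = U + (0, -7.6) = (-38.90, -7.600). Since BK ⟂ KL (tangency), |BL| = √(7.6² + 31.4²) = 32.31 regardless of where K sits on A1. So L lies on both circle(S, 56.76) and circle(B, 32.31); the below-SU intersection is L = (-40.40, -39.87). K is the foot of the tangent from L: K = (-46.36, -9.044).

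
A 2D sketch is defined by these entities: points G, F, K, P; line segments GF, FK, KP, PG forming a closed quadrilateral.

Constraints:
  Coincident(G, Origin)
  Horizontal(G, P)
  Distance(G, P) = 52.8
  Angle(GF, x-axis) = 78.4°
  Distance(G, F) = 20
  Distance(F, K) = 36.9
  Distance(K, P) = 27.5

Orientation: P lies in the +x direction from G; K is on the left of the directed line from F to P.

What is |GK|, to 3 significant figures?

47.5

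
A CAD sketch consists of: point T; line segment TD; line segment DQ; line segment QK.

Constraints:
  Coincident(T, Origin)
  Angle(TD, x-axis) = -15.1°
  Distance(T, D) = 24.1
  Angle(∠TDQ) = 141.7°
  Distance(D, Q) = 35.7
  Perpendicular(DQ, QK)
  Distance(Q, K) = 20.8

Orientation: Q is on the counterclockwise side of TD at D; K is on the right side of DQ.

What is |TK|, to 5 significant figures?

65.266

T is at the origin; TD runs at -15.1° with length 24.1, so D = 24.1·(cos -15.1°, sin -15.1°) = (23.268, -6.2782). ∠TDQ = 141.7°, so DQ runs at -15.1° + (180° − 141.7°) = 23.200° from the x-axis; with |DQ| = 35.7, Q = D + 35.7·(cos 23.200°, sin 23.200°) = (56.081, 7.7856). The perpendicularity gives QK at right angles to DQ; with |QK| = 20.8 on the right of DQ, K = Q + 20.8·(0.39394, -0.91914) = (64.275, -11.332). Then |TK| = |K − T| = 65.266.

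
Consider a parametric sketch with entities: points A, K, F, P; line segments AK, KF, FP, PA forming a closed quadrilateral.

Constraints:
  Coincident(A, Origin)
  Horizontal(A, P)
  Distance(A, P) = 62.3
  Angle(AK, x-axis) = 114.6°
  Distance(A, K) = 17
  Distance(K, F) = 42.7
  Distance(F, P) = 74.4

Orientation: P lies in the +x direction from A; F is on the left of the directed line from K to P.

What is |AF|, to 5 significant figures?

55.201

A is at the origin; A and P share the same y with |AP| = 62.3 and P in +x, so P = (62.3, 0). AK runs at 114.6° with |AK| = 17.0, so K = (-7.0768, 15.457). F is determined by |KF| = 42.7 and |FP| = 74.4 together: it lies at the intersection of circle(K, 42.7) and circle(P, 74.4). With |KP| = 71.078, the foot of the radical line on KP is 9.4262 from K and the perpendicular offset is √(42.7² − 9.4262²) = 41.647. Taking the left-of-KP solution: F = (11.181, 54.057).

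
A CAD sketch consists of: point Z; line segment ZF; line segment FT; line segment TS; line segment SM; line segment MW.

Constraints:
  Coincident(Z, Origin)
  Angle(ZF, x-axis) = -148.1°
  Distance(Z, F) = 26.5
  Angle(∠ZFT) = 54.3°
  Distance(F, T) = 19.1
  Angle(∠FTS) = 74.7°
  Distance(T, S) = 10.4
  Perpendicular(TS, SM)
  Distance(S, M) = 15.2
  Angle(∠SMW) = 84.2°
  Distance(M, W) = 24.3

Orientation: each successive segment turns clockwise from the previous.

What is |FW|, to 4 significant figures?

19.65

Z is at the origin; ZF runs at -148.1° with length 26.5, so F = (-22.50, -14.00). ∠ZFT = 54.3° gives FT at 86.20° from the x-axis; with |FT| = 19.1, T = (-21.23, 5.054). ∠FTS = 74.7° gives TS at -19.10° from the x-axis; with |TS| = 10.4, S = (-11.40, 1.651). TS ⟂ SM, so SM runs at -109.1°; with |SM| = 15.2, M = (-16.38, -12.71). ∠SMW = 84.2° gives MW at 155.1° from the x-axis; with |MW| = 24.3, W = (-38.42, -2.481). Then |FW| = |W − F| = 19.65.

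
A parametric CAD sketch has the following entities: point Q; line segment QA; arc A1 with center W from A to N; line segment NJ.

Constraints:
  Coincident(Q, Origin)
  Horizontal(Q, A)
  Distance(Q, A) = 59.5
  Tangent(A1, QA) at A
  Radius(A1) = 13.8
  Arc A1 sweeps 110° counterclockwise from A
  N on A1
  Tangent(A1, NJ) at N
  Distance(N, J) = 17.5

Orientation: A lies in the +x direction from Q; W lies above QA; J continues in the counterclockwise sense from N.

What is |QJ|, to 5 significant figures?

75.116

Q is at the origin; Q and A share the same y with |QA| = 59.5 and A on the +x side, so A = (59.500, 0.0000). Since A1 is tangent to QA there, WA ⟂ QA, so W = A + (0, 13.8) = (59.500, 13.800). On A1, A sits at bearing -90° from W; a 110° counterclockwise sweep puts N at bearing 20°, so N = W + 13.8·(cos 20°, sin 20°) = (72.468, 18.520). The tangent condition forces WN to be normal to NJ, so NJ runs along (−sin 20°, cos 20°); with |NJ| = 17.5, J = (66.482, 34.964). Then |QJ| = |J − Q| = 75.116.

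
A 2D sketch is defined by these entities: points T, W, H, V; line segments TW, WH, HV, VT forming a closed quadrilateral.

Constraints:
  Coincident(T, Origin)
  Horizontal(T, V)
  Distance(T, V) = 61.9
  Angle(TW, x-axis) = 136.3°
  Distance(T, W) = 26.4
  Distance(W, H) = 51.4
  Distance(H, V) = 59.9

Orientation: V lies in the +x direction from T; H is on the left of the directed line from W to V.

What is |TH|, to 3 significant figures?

52.2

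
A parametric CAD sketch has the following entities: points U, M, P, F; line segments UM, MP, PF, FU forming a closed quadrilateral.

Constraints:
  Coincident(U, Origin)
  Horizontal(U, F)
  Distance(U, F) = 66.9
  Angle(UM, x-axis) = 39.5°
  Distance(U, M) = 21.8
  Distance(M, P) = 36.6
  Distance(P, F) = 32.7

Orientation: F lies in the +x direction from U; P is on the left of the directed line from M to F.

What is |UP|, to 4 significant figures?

57.85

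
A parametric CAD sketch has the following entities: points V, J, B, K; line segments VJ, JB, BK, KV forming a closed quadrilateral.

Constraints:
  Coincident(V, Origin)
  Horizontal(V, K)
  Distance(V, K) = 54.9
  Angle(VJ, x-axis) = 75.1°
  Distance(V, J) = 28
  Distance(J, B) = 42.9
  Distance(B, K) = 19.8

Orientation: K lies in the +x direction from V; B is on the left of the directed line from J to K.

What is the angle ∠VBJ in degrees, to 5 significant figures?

31.888°

Checks: |JB| = 42.90 ✓; |BK| = 19.80 ✓.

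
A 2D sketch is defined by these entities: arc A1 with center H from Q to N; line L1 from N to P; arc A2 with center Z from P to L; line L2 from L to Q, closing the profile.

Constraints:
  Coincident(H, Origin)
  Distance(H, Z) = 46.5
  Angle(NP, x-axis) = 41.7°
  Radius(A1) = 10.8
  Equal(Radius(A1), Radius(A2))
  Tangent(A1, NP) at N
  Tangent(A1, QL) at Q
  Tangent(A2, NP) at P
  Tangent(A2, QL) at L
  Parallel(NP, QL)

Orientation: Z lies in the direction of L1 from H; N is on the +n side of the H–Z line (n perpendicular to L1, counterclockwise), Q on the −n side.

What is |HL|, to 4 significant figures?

47.74

The slot axis is L1's direction at 41.7°, so u = (cos 41.7°, sin 41.7°) = (0.7466, 0.6652) and n = (−sin 41.7°, cos 41.7°) = (-0.6652, 0.7466). H is at the origin and Z lies 46.5 along u from H, so Z = 46.5·u = (34.72, 30.93). Tangency of A1 to both parallel lines with radius 10.8 puts N and Q at H ± 10.8·n: N = (-7.184, 8.064), Q = (7.184, -8.064). Equal radii place P and L the same way about Z: P = Z + 10.8·n = (27.53, 39.00), L = Z − 10.8·n = (41.90, 22.87). Then |HL| = |L − H| = 47.74.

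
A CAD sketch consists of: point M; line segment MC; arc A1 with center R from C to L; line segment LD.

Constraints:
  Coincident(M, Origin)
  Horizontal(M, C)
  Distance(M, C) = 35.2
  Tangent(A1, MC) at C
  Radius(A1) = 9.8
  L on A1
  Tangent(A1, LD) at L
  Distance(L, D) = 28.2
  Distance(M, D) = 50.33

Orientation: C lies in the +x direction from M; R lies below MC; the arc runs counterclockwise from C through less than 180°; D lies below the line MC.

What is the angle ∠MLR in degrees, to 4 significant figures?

143.6°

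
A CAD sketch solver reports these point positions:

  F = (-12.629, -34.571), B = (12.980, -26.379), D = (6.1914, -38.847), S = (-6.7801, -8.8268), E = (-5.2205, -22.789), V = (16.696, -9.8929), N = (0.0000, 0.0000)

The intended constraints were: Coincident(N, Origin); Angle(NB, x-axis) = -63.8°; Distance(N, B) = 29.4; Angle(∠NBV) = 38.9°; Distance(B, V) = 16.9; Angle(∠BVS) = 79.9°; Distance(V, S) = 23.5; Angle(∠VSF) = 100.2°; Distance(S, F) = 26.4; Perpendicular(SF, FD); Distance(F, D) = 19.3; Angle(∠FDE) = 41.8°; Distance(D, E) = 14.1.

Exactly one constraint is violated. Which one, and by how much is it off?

Distance(D, E) = 14.1 — off by 5.60.

N = (0.00, 0.00) ✓; NB at -63.80° ✓; |NB| = 29.40 ✓; ∠NBV = 38.90° ✓; |BV| = 16.90 ✓; ∠BVS = 79.90° ✓; |VS| = 23.50 ✓; ∠VSF = 100.2° ✓; |SF| = 26.40 ✓; ∠(SF, FD) = 90.00° ✓; |FD| = 19.30 ✓; ∠FDE = 41.80° ✓; |DE| = 19.70 ✗.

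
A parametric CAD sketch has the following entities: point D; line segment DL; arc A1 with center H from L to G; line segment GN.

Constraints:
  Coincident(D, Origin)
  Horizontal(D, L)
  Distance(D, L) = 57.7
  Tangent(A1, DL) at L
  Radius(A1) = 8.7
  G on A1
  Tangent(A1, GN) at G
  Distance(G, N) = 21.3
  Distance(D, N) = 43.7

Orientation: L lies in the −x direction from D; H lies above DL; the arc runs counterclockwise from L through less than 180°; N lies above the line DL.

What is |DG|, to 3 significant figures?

50.7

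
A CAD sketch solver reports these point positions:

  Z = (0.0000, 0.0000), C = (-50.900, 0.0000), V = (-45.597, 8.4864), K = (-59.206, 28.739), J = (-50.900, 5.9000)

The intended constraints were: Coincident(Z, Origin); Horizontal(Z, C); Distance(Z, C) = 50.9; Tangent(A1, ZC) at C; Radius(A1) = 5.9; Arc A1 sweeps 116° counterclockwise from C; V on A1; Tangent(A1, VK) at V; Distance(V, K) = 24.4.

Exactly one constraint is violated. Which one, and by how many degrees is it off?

Tangent(A1, VK) at V — off by 7.90°.

Z = (0.00, 0.00) ✓; Z.y = 0.00, C.y = 0.00 ✓; |ZC| = 50.90 ✓; ∠(JC, CZ) = 90.00° ✓; |JC| = 5.900 ✓; bearing(J→V) − bearing(J→C) = 116.0° ✓; |JV| = 5.900 ✓; ∠(JV, VK) = 82.10° ✗; |VK| = 24.40 ✓.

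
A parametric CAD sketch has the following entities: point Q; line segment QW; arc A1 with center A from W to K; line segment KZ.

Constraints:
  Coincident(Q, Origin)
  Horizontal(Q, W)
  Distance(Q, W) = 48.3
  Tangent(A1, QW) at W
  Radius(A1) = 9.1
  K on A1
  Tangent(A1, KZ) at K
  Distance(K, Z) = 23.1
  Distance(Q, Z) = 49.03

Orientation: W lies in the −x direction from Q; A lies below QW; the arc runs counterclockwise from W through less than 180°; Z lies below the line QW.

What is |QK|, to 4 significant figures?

56.73

Checks: |AK| = 9.100 ✓; ∠(AK, KZ) = 90.00° ✓; |KZ| = 23.10 ✓; |QZ| = 49.03 ✓.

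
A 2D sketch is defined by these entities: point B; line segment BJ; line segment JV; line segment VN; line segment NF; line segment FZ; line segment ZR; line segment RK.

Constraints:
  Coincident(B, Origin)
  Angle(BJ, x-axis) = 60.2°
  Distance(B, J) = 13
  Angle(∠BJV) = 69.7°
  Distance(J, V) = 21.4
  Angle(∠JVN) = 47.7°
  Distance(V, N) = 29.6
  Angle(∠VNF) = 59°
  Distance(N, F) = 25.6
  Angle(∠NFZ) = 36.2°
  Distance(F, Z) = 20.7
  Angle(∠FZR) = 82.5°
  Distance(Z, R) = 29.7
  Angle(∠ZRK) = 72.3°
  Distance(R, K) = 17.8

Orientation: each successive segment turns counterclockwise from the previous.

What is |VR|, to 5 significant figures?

44.287

B is at the origin; BJ runs at 60.2° with length 13.0, so J = (6.4607, 11.281). ∠BJV = 69.7° gives JV at 170.50° from the x-axis; with |JV| = 21.4, V = (-14.646, 14.813). ∠JVN = 47.7° gives VN at -57.200° from the x-axis; with |VN| = 29.6, N = (1.3887, -10.068). ∠VNF = 59.0° gives NF at 63.800° from the x-axis; with |NF| = 25.6, F = (12.691, 12.902). ∠NFZ = 36.2° gives FZ at -152.40° from the x-axis; with |FZ| = 20.7, Z = (-5.6532, 3.3118). ∠FZR = 82.5° gives ZR at -54.900° from the x-axis; with |ZR| = 29.7, R = (11.425, -20.987). Then |VR| = |R − V| = 44.287.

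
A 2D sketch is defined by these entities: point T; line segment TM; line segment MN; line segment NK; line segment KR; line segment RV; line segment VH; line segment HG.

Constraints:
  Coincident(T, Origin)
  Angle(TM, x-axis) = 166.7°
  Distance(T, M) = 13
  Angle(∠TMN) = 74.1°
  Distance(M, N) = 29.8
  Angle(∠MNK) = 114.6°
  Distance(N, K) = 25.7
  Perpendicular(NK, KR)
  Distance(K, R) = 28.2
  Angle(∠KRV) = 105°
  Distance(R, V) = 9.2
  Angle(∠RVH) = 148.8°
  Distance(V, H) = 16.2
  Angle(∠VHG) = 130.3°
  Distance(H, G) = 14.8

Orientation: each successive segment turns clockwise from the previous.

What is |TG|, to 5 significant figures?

17.319

∠RVH = 148.8° gives VH at 159.20° from the x-axis; with |VH| = 16.2, H = (1.0495, 2.9254). ∠VHG = 130.3° gives HG at 109.50° from the x-axis; with |HG| = 14.8, G = (-3.8909, 16.876). Then |TG| = |G − T| = 17.319.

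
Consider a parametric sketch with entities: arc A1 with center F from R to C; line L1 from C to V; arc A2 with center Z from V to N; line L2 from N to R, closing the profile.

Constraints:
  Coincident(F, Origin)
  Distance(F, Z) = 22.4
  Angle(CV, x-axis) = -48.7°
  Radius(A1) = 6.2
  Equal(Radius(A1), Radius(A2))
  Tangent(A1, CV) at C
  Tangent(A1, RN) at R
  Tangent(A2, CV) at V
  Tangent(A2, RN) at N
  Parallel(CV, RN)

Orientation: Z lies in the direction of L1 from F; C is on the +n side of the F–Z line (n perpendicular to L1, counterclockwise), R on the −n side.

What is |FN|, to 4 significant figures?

23.24

The slot axis is L1's direction at -48.7°, so u = (cos -48.7°, sin -48.7°) = (0.6600, -0.7513) and n = (−sin -48.7°, cos -48.7°) = (0.7513, 0.6600). F is at the origin and Z lies 22.4 along u from F, so Z = 22.4·u = (14.78, -16.83). Tangency of A1 to both parallel lines with radius 6.2 puts C and R at F ± 6.2·n: C = (4.658, 4.092), R = (-4.658, -4.092). Equal radii place V and N the same way about Z: V = Z + 6.2·n = (19.44, -12.74), N = Z − 6.2·n = (10.13, -20.92). Then |FN| = |N − F| = 23.24.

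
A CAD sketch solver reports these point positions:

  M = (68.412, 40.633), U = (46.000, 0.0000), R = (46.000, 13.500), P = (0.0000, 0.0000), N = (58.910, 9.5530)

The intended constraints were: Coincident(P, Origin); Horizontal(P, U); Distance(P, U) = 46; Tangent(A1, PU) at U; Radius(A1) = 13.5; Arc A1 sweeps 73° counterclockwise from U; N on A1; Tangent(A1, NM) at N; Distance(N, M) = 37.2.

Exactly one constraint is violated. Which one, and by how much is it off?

Distance(N, M) = 37.2 — off by 4.70.

P = (0.00, 0.00) ✓; P.y = 0.00, U.y = 0.00 ✓; |PU| = 46.00 ✓; ∠(RU, UP) = 90.00° ✓; |RU| = 13.50 ✓; bearing(R→N) − bearing(R→U) = 73.00° ✓; |RN| = 13.50 ✓; ∠(RN, NM) = 90.00° ✓; |NM| = 32.50 ✗.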